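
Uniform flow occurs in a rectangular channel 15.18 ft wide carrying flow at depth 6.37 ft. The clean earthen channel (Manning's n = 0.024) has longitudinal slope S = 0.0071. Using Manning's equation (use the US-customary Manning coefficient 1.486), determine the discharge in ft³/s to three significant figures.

1150 ft³/s

A = b·y = 15.18 × 6.37 = 96.70 ft²
P = b + 2y = 15.18 + 2×6.37 = 27.92 ft
R = A/P = 96.70/27.92 = 3.463 ft
Q = (1.486/n)·A·R^(2/3)·S^(1/2) = (1.486/0.024) × 96.70 × 3.463^(2/3) × 0.0071^(1/2) = 1155 ft³/s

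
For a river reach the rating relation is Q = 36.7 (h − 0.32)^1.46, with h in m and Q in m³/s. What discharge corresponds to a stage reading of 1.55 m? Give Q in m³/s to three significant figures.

Q = 36.7 × (1.55 − 0.32)^1.46 = 36.7 × 1.23^1.46 = 49.65 m³/s

49.7 m³/s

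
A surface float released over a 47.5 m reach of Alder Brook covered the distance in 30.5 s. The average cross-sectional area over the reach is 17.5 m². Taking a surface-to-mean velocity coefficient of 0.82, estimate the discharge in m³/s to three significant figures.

22.3 m³/s

v_surface = L / t̄ = 47.5 / 30.5 = 1.557 m/s
v_mean = 0.82 × 1.557 = 1.277 m/s
Q = A × v_mean = 17.5 × 1.277 = 22.35 m³/s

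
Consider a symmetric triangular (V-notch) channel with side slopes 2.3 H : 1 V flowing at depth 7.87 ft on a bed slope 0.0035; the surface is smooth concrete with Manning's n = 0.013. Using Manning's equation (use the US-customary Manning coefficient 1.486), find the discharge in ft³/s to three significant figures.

A = z·y² = 2.3×7.87² = 142.5 ft²
P = 2y√(1+z²) = 2×7.87×√(1+2.3²) = 39.48 ft
R = A/P = 142.5/39.48 = 3.609 ft
Q = (1.486/n)·A·R^(2/3)·S^(1/2) = (1.486/0.013) × 142.5 × 3.609^(2/3) × 0.0035^(1/2) = 2266 ft³/s

2270 ft³/s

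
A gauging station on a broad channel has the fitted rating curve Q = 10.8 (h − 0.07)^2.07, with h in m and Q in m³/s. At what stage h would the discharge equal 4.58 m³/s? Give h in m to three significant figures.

0.731 m

h − h₀ = (Q/C)^(1/b) = (4.58/10.8)^(1/2.07) = 0.6607 m
h = 0.07 + 0.6607 = 0.7307 m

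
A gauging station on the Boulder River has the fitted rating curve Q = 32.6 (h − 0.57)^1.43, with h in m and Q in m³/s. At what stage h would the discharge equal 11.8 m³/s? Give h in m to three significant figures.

h − h₀ = (Q/C)^(1/b) = (11.8/32.6)^(1/1.43) = 0.4913 m
h = 0.57 + 0.4913 = 1.061 m

1.06 m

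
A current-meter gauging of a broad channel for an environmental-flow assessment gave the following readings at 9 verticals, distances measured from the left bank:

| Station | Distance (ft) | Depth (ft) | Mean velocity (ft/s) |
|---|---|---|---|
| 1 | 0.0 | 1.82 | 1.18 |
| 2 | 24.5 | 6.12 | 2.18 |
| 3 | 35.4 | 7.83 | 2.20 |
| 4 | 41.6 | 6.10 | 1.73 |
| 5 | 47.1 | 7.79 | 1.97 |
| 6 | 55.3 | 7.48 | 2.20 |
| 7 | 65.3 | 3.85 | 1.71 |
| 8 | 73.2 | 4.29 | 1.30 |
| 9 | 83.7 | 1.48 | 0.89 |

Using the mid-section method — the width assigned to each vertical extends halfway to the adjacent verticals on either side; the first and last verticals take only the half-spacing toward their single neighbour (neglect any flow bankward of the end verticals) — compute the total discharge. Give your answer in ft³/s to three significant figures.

w_1 = (24.5 − 0.0)/2 = 12.25 ft; q_1 = 1.18 × 1.82 × 12.25 = 26.31 ft³/s
w_2 = (35.4 − 0.0)/2 = 17.7 ft; q_2 = 2.18 × 6.12 × 17.7 = 236.1 ft³/s
w_3 = (41.6 − 24.5)/2 = 8.55 ft; q_3 = 2.20 × 7.83 × 8.55 = 147.3 ft³/s
w_4 = (47.1 − 35.4)/2 = 5.85 ft; q_4 = 1.73 × 6.10 × 5.85 = 61.74 ft³/s
w_5 = (55.3 − 41.6)/2 = 6.85 ft; q_5 = 1.97 × 7.79 × 6.85 = 105.1 ft³/s
w_6 = (65.3 − 47.1)/2 = 9.1 ft; q_6 = 2.20 × 7.48 × 9.1 = 149.7 ft³/s
w_7 = (73.2 − 55.3)/2 = 8.95 ft; q_7 = 1.71 × 3.85 × 8.95 = 58.92 ft³/s
w_8 = (83.7 − 65.3)/2 = 9.2 ft; q_8 = 1.30 × 4.29 × 9.2 = 51.31 ft³/s
w_9 = (83.7 − 73.2)/2 = 5.25 ft; q_9 = 0.89 × 1.48 × 5.25 = 6.915 ft³/s
Q = Σ qᵢ = 843.5 ft³/s

843 ft³/s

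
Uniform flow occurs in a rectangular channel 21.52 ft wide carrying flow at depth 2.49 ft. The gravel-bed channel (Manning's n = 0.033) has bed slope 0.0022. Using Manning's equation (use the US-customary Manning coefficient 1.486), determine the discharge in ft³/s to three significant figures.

181 ft³/s

A = b·y = 21.52 × 2.49 = 53.58 ft²
P = b + 2y = 21.52 + 2×2.49 = 26.50 ft
R = A/P = 53.58/26.50 = 2.022 ft
Q = (1.486/n)·A·R^(2/3)·S^(1/2) = (1.486/0.033) × 53.58 × 2.022^(2/3) × 0.0022^(1/2) = 181.0 ft³/s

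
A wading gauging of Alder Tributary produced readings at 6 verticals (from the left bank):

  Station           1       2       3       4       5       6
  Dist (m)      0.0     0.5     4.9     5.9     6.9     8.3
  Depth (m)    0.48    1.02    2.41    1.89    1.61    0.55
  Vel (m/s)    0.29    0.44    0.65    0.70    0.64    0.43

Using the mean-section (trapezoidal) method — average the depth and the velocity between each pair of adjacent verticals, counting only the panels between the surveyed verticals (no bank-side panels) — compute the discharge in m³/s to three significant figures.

7.68 m³/s

Panel 1-2: Δb = 0.5 m, d̄ = (0.48+1.02)/2 = 0.75, v̄ = (0.29+0.44)/2 = 0.365 → q = 0.5×0.75×0.365 = 0.1369 m³/s
Panel 2-3: Δb = 4.4 m, d̄ = (1.02+2.41)/2 = 1.715, v̄ = (0.44+0.65)/2 = 0.545 → q = 4.4×1.715×0.545 = 4.113 m³/s
Panel 3-4: Δb = 1 m, d̄ = (2.41+1.89)/2 = 2.15, v̄ = (0.65+0.70)/2 = 0.675 → q = 1×2.15×0.675 = 1.451 m³/s
Panel 4-5: Δb = 1 m, d̄ = (1.89+1.61)/2 = 1.75, v̄ = (0.70+0.64)/2 = 0.67 → q = 1×1.75×0.67 = 1.173 m³/s
Panel 5-6: Δb = 1.4 m, d̄ = (1.61+0.55)/2 = 1.08, v̄ = (0.64+0.43)/2 = 0.535 → q = 1.4×1.08×0.535 = 0.8089 m³/s
Q = Σ q = 7.682 m³/s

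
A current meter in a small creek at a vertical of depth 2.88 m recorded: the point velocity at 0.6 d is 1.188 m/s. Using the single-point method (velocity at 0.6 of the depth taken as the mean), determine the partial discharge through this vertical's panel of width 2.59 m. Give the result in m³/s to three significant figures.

8.86 m³/s

v̄ = v₀.₆ = 1.188 m/s
q = v̄ × d × w = 1.188 × 2.88 × 2.59 = 8.862 m³/s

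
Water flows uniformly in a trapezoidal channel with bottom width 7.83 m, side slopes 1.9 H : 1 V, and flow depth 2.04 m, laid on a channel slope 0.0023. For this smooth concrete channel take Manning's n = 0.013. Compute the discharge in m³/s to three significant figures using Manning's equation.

112 m³/s

A = (b + z·y)·y = (7.83 + 1.9×2.04)×2.04 = 23.88 m²
P = b + 2y√(1+z²) = 7.83 + 2×2.04×√(1+1.9²) = 16.59 m
R = A/P = 23.88/16.59 = 1.439 m
Q = (1/n)·A·R^(2/3)·S^(1/2) = (1/0.013) × 23.88 × 1.439^(2/3) × 0.0023^(1/2) = 112.3 m³/s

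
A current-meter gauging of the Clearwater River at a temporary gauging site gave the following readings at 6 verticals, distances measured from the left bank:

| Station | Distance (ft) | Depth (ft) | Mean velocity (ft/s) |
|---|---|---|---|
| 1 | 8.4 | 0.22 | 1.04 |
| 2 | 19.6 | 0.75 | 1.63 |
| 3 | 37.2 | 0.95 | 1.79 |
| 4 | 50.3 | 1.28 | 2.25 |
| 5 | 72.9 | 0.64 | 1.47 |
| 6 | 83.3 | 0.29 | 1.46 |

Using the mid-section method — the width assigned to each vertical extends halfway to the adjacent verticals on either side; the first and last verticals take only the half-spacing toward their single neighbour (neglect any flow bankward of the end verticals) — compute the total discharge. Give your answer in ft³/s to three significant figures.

w_1 = (19.6 − 8.4)/2 = 5.6 ft; q_1 = 1.04 × 0.22 × 5.6 = 1.281 ft³/s
w_2 = (37.2 − 8.4)/2 = 14.4 ft; q_2 = 1.63 × 0.75 × 14.4 = 17.60 ft³/s
w_3 = (50.3 − 19.6)/2 = 15.35 ft; q_3 = 1.79 × 0.95 × 15.35 = 26.10 ft³/s
w_4 = (72.9 − 37.2)/2 = 17.85 ft; q_4 = 2.25 × 1.28 × 17.85 = 51.41 ft³/s
w_5 = (83.3 − 50.3)/2 = 16.5 ft; q_5 = 1.47 × 0.64 × 16.5 = 15.52 ft³/s
w_6 = (83.3 − 72.9)/2 = 5.2 ft; q_6 = 1.46 × 0.29 × 5.2 = 2.202 ft³/s
Q = Σ qᵢ = 114.1 ft³/s

114 ft³/s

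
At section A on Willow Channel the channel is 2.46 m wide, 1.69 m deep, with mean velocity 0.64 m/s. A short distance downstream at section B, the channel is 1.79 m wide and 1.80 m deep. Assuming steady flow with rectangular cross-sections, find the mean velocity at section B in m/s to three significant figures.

0.826 m/s

Q = A₁V₁ = (2.46×1.69) × 0.64 = 2.661 m³/s
A₂ = 1.79 × 1.80 = 3.222 m²
V₂ = Q/A₂ = 2.661/3.222 = 0.8258 m/s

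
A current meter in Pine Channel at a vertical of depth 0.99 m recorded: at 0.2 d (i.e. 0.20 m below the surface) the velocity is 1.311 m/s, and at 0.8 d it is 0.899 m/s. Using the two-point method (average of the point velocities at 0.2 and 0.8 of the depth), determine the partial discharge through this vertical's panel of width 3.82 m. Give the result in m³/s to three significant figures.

4.18 m³/s

v̄ = (1.311 + 0.899) / 2 = 1.105 m/s
q = v̄ × d × w = 1.105 × 0.99 × 3.82 = 4.179 m³/s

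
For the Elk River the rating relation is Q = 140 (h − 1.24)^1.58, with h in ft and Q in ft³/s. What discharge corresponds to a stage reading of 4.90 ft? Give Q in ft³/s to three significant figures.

Q = 140 × (4.90 − 1.24)^1.58 = 140 × 3.66^1.58 = 1087 ft³/s

1090 ft³/s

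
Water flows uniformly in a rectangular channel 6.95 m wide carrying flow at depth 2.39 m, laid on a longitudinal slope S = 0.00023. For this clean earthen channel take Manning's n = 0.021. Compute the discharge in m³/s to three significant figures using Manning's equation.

15.1 m³/s

A = b·y = 6.95 × 2.39 = 16.61 m²
P = b + 2y = 6.95 + 2×2.39 = 11.73 m
R = A/P = 16.61/11.73 = 1.416 m
Q = (1/n)·A·R^(2/3)·S^(1/2) = (1/0.021) × 16.61 × 1.416^(2/3) × 0.00023^(1/2) = 15.13 m³/s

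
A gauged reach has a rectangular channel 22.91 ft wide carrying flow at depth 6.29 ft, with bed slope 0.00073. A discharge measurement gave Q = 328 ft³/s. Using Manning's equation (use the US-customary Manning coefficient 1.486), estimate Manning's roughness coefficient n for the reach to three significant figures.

A = b·y = 22.91 × 6.29 = 144.1 ft²
P = b + 2y = 22.91 + 2×6.29 = 35.49 ft
R = A/P = 144.1/35.49 = 4.060 ft
n = (1.486/Q)·A·R^(2/3)·S^(1/2) = (1.486/328) × 144.1 × 2.545 × 0.02702 = 0.04489

0.0449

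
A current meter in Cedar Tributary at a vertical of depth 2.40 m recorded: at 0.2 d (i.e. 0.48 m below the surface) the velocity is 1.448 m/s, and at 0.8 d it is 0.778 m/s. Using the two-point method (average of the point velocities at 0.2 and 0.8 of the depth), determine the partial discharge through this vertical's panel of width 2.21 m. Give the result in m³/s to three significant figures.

5.90 m³/s

v̄ = (1.448 + 0.778) / 2 = 1.113 m/s
q = v̄ × d × w = 1.113 × 2.40 × 2.21 = 5.903 m³/s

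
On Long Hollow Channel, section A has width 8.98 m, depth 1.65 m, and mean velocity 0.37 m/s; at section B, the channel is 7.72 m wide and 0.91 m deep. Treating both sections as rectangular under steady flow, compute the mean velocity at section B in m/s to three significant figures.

Q = A₁V₁ = (8.98×1.65) × 0.37 = 5.482 m³/s
A₂ = 7.72 × 0.91 = 7.025 m²
V₂ = Q/A₂ = 5.482/7.025 = 0.7804 m/s

0.780 m/s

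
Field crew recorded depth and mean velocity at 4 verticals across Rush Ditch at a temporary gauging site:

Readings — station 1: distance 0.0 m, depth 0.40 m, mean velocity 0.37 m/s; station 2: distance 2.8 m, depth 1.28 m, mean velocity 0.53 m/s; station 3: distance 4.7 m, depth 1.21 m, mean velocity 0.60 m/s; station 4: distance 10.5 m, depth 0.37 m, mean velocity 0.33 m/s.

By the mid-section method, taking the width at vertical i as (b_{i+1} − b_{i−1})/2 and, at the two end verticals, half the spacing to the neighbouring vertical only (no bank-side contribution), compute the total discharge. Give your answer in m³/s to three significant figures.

4.95 m³/s

w_1 = (2.8 − 0.0)/2 = 1.4 m; q_1 = 0.37 × 0.40 × 1.4 = 0.2072 m³/s
w_2 = (4.7 − 0.0)/2 = 2.35 m; q_2 = 0.53 × 1.28 × 2.35 = 1.594 m³/s
w_3 = (10.5 − 2.8)/2 = 3.85 m; q_3 = 0.60 × 1.21 × 3.85 = 2.795 m³/s
w_4 = (10.5 − 4.7)/2 = 2.9 m; q_4 = 0.33 × 0.37 × 2.9 = 0.3541 m³/s
Q = Σ qᵢ = 4.951 m³/s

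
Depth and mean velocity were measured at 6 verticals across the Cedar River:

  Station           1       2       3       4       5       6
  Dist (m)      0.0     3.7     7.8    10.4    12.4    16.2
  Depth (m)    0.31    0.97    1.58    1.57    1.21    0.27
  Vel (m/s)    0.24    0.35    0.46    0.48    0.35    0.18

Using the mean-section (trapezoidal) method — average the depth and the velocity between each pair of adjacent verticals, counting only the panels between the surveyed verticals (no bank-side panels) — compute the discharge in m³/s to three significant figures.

6.64 m³/s

Panel 1-2: Δb = 3.7 m, d̄ = (0.31+0.97)/2 = 0.64, v̄ = (0.24+0.35)/2 = 0.295 → q = 3.7×0.64×0.295 = 0.6986 m³/s
Panel 2-3: Δb = 4.1 m, d̄ = (0.97+1.58)/2 = 1.275, v̄ = (0.35+0.46)/2 = 0.405 → q = 4.1×1.275×0.405 = 2.117 m³/s
Panel 3-4: Δb = 2.6 m, d̄ = (1.58+1.57)/2 = 1.575, v̄ = (0.46+0.48)/2 = 0.47 → q = 2.6×1.575×0.47 = 1.925 m³/s
Panel 4-5: Δb = 2 m, d̄ = (1.57+1.21)/2 = 1.39, v̄ = (0.48+0.35)/2 = 0.415 → q = 2×1.39×0.415 = 1.154 m³/s
Panel 5-6: Δb = 3.8 m, d̄ = (1.21+0.27)/2 = 0.74, v̄ = (0.35+0.18)/2 = 0.265 → q = 3.8×0.74×0.265 = 0.7452 m³/s
Q = Σ q = 6.639 m³/s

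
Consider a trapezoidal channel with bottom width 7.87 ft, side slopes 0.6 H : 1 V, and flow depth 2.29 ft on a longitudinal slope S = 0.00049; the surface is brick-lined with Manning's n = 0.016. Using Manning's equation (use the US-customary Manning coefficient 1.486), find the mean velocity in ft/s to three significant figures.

2.82 ft/s

A = (b + z·y)·y = (7.87 + 0.6×2.29)×2.29 = 21.17 ft²
P = b + 2y√(1+z²) = 7.87 + 2×2.29×√(1+0.6²) = 13.21 ft
R = A/P = 21.17/13.21 = 1.602 ft
Q = (1.486/n)·A·R^(2/3)·S^(1/2) = (1.486/0.016) × 21.17 × 1.602^(2/3) × 0.00049^(1/2) = 59.59 ft³/s
V = Q/A = 59.59/21.17 = 2.815 ft/s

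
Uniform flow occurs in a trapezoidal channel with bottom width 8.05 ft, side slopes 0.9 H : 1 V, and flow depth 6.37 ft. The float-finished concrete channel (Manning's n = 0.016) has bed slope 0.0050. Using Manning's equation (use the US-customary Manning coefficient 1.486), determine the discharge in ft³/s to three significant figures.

1330 ft³/s

A = (b + z·y)·y = (8.05 + 0.9×6.37)×6.37 = 87.80 ft²
P = b + 2y√(1+z²) = 8.05 + 2×6.37×√(1+0.9²) = 25.19 ft
R = A/P = 87.80/25.19 = 3.485 ft
Q = (1.486/n)·A·R^(2/3)·S^(1/2) = (1.486/0.016) × 87.80 × 3.485^(2/3) × 0.0050^(1/2) = 1325 ft³/s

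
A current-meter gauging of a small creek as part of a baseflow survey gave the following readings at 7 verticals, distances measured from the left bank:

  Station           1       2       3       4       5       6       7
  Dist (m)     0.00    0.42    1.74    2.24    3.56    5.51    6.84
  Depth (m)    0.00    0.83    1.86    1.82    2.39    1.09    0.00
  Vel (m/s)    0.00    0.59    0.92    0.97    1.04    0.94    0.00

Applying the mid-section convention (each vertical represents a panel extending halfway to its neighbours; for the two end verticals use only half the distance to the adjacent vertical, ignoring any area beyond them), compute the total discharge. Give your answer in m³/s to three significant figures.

w_2 = (1.74 − 0.00)/2 = 0.87 m; q_2 = 0.59 × 0.83 × 0.87 = 0.4260 m³/s
w_3 = (2.24 − 0.42)/2 = 0.91 m; q_3 = 0.92 × 1.86 × 0.91 = 1.557 m³/s
w_4 = (3.56 − 1.74)/2 = 0.91 m; q_4 = 0.97 × 1.82 × 0.91 = 1.607 m³/s
w_5 = (5.51 − 2.24)/2 = 1.635 m; q_5 = 1.04 × 2.39 × 1.635 = 4.064 m³/s
w_6 = (6.84 − 3.56)/2 = 1.64 m; q_6 = 0.94 × 1.09 × 1.64 = 1.680 m³/s
Stations 1, 7 contribute zero (depth or velocity is 0).
Q = Σ qᵢ = 9.334 m³/s

9.33 m³/s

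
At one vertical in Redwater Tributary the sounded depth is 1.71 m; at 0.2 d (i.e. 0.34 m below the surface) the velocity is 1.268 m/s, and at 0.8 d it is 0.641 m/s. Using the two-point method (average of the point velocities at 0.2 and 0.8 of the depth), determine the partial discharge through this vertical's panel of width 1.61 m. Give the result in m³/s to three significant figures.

v̄ = (1.268 + 0.641) / 2 = 0.9545 m/s
q = v̄ × d × w = 0.9545 × 1.71 × 1.61 = 2.628 m³/s

2.63 m³/s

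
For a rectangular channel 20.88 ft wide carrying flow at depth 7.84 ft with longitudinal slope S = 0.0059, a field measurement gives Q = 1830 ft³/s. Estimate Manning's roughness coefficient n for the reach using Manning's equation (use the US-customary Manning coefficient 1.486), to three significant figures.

A = b·y = 20.88 × 7.84 = 163.7 ft²
P = b + 2y = 20.88 + 2×7.84 = 36.56 ft
R = A/P = 163.7/36.56 = 4.478 ft
n = (1.486/Q)·A·R^(2/3)·S^(1/2) = (1.486/1830) × 163.7 × 2.717 × 0.07681 = 0.02774

0.0277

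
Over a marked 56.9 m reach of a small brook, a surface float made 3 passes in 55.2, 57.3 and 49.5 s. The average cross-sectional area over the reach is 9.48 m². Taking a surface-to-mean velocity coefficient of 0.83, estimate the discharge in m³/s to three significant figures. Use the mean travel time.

t̄ = (55.2 + 57.3 + 49.5) / 3 = 54 s
v_surface = L / t̄ = 56.9 / 54 = 1.054 m/s
v_mean = 0.83 × 1.054 = 0.8746 m/s
Q = A × v_mean = 9.48 × 0.8746 = 8.291 m³/s

8.29 m³/s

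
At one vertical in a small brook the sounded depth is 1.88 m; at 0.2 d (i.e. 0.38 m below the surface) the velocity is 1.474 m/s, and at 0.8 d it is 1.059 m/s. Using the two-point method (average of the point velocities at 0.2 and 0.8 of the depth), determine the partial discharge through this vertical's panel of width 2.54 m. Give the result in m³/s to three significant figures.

v̄ = (1.474 + 1.059) / 2 = 1.267 m/s
q = v̄ × d × w = 1.267 × 1.88 × 2.54 = 6.048 m³/s

6.05 m³/s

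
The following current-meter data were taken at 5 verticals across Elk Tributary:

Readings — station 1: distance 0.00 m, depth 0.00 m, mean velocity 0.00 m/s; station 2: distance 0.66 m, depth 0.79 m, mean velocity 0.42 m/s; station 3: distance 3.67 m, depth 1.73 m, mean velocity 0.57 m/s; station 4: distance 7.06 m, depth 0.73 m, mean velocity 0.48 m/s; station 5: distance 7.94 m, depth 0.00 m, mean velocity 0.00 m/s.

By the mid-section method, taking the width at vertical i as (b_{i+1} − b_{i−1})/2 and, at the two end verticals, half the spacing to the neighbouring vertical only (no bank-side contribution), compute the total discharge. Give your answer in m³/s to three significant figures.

w_2 = (3.67 − 0.00)/2 = 1.835 m; q_2 = 0.42 × 0.79 × 1.835 = 0.6089 m³/s
w_3 = (7.06 − 0.66)/2 = 3.2 m; q_3 = 0.57 × 1.73 × 3.2 = 3.156 m³/s
w_4 = (7.94 − 3.67)/2 = 2.135 m; q_4 = 0.48 × 0.73 × 2.135 = 0.7481 m³/s
Stations 1, 5 contribute zero (depth or velocity is 0).
Q = Σ qᵢ = 4.512 m³/s

4.51 m³/s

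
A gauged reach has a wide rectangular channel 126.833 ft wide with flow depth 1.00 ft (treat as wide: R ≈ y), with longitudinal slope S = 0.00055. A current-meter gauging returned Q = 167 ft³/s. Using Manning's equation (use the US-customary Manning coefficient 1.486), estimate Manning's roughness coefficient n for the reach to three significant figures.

0.0265

A = b·y = 126.833 × 1.00 = 126.8 ft²
Wide channel: R ≈ y = 1.00 ft
n = (1.486/Q)·A·R^(2/3)·S^(1/2) = (1.486/167) × 126.8 × 1.000 × 0.02345 = 0.02647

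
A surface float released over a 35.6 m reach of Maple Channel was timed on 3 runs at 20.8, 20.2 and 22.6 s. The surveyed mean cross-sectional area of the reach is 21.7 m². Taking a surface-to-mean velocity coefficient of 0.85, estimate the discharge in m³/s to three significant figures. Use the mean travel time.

31.0 m³/s

t̄ = (20.8 + 20.2 + 22.6) / 3 = 21.2 s
v_surface = L / t̄ = 35.6 / 21.2 = 1.679 m/s
v_mean = 0.85 × 1.679 = 1.427 m/s
Q = A × v_mean = 21.7 × 1.427 = 30.97 m³/s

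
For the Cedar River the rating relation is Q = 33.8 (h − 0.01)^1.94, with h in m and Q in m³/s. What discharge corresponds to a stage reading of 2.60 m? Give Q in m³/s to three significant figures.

Q = 33.8 × (2.60 − 0.01)^1.94 = 33.8 × 2.59^1.94 = 214.2 m³/s

214 m³/s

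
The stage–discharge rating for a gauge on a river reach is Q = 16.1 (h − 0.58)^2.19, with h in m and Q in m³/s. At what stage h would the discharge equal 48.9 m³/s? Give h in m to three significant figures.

h − h₀ = (Q/C)^(1/b) = (48.9/16.1)^(1/2.19) = 1.661 m
h = 0.58 + 1.661 = 2.241 m

2.24 m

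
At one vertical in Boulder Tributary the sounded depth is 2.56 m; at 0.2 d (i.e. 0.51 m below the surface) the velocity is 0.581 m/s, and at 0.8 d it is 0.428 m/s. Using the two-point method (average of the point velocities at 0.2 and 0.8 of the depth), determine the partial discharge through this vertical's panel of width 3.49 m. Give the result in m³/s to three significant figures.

4.51 m³/s

v̄ = (0.581 + 0.428) / 2 = 0.5045 m/s
q = v̄ × d × w = 0.5045 × 2.56 × 3.49 = 4.507 m³/s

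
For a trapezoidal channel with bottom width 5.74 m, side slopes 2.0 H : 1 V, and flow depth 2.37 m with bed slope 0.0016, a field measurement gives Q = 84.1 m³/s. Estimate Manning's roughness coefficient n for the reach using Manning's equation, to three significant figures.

0.0156

A = (b + z·y)·y = (5.74 + 2.0×2.37)×2.37 = 24.84 m²
P = b + 2y√(1+z²) = 5.74 + 2×2.37×√(1+2.0²) = 16.34 m
R = A/P = 24.84/16.34 = 1.520 m
n = (1/Q)·A·R^(2/3)·S^(1/2) = (1/84.1) × 24.84 × 1.322 × 0.04000 = 0.01562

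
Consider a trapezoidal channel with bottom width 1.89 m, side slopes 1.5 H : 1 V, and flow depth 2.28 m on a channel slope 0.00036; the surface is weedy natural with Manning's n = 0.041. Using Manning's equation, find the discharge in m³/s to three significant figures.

A = (b + z·y)·y = (1.89 + 1.5×2.28)×2.28 = 12.11 m²
P = b + 2y√(1+z²) = 1.89 + 2×2.28×√(1+1.5²) = 10.11 m
R = A/P = 12.11/10.11 = 1.197 m
Q = (1/n)·A·R^(2/3)·S^(1/2) = (1/0.041) × 12.11 × 1.197^(2/3) × 0.00036^(1/2) = 6.318 m³/s

6.32 m³/s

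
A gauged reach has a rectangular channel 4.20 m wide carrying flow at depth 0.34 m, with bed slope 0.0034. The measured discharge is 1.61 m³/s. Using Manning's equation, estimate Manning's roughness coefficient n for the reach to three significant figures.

A = b·y = 4.20 × 0.34 = 1.428 m²
P = b + 2y = 4.20 + 2×0.34 = 4.880 m
R = A/P = 1.428/4.880 = 0.2926 m
n = (1/Q)·A·R^(2/3)·S^(1/2) = (1/1.61) × 1.428 × 0.4408 × 0.05831 = 0.02280

0.0228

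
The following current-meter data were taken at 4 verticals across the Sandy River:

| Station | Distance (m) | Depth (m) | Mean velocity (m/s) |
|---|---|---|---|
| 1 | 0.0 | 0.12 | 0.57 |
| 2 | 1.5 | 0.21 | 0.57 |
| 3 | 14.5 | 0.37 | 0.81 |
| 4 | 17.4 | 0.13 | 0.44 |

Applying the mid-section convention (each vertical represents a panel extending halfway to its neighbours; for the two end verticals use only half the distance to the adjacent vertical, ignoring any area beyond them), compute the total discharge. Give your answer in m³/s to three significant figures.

w_1 = (1.5 − 0.0)/2 = 0.75 m; q_1 = 0.57 × 0.12 × 0.75 = 0.05130 m³/s
w_2 = (14.5 − 0.0)/2 = 7.25 m; q_2 = 0.57 × 0.21 × 7.25 = 0.8678 m³/s
w_3 = (17.4 − 1.5)/2 = 7.95 m; q_3 = 0.81 × 0.37 × 7.95 = 2.383 m³/s
w_4 = (17.4 − 14.5)/2 = 1.45 m; q_4 = 0.44 × 0.13 × 1.45 = 0.08294 m³/s
Q = Σ qᵢ = 3.385 m³/s

3.38 m³/s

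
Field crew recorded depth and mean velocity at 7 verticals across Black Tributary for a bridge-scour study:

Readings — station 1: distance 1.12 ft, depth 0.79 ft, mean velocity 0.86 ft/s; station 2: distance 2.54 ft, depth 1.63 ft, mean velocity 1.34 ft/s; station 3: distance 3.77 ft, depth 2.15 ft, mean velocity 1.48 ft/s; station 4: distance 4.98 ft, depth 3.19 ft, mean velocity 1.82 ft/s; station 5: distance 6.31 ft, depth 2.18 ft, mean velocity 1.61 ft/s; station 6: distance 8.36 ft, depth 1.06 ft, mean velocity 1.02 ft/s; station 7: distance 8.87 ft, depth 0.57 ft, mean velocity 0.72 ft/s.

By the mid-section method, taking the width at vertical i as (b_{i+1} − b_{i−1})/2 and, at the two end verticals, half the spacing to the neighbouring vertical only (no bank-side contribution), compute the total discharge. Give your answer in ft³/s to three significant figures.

22.1 ft³/s

w_1 = (2.54 − 1.12)/2 = 0.71 ft; q_1 = 0.86 × 0.79 × 0.71 = 0.4824 ft³/s
w_2 = (3.77 − 1.12)/2 = 1.325 ft; q_2 = 1.34 × 1.63 × 1.325 = 2.894 ft³/s
w_3 = (4.98 − 2.54)/2 = 1.22 ft; q_3 = 1.48 × 2.15 × 1.22 = 3.882 ft³/s
w_4 = (6.31 − 3.77)/2 = 1.27 ft; q_4 = 1.82 × 3.19 × 1.27 = 7.373 ft³/s
w_5 = (8.36 − 4.98)/2 = 1.69 ft; q_5 = 1.61 × 2.18 × 1.69 = 5.932 ft³/s
w_6 = (8.87 − 6.31)/2 = 1.28 ft; q_6 = 1.02 × 1.06 × 1.28 = 1.384 ft³/s
w_7 = (8.87 − 8.36)/2 = 0.255 ft; q_7 = 0.72 × 0.57 × 0.255 = 0.1047 ft³/s
Q = Σ qᵢ = 22.05 ft³/s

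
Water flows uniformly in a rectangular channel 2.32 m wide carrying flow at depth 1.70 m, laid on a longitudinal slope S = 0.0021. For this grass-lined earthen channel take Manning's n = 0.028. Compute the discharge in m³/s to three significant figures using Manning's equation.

A = b·y = 2.32 × 1.70 = 3.944 m²
P = b + 2y = 2.32 + 2×1.70 = 5.720 m
R = A/P = 3.944/5.720 = 0.6895 m
Q = (1/n)·A·R^(2/3)·S^(1/2) = (1/0.028) × 3.944 × 0.6895^(2/3) × 0.0021^(1/2) = 5.038 m³/s

5.04 m³/s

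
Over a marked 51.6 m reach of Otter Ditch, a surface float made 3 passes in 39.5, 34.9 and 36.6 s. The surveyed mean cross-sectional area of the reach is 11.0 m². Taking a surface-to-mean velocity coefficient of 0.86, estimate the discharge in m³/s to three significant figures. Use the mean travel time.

13.2 m³/s

t̄ = (39.5 + 34.9 + 36.6) / 3 = 37 s
v_surface = L / t̄ = 51.6 / 37 = 1.395 m/s
v_mean = 0.86 × 1.395 = 1.199 m/s
Q = A × v_mean = 11.0 × 1.199 = 13.19 m³/s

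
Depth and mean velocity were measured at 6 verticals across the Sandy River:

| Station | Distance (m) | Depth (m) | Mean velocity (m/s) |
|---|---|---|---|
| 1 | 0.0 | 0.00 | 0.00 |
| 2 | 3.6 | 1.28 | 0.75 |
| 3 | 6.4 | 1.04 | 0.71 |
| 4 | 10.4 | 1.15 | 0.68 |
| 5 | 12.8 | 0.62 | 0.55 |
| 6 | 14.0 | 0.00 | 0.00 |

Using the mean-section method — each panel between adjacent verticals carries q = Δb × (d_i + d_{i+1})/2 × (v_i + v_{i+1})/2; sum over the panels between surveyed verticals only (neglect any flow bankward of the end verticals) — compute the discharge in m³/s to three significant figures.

7.69 m³/s

Panel 1-2: Δb = 3.6 m, d̄ = (0.00+1.28)/2 = 0.64, v̄ = (0.00+0.75)/2 = 0.375 → q = 3.6×0.64×0.375 = 0.8640 m³/s
Panel 2-3: Δb = 2.8 m, d̄ = (1.28+1.04)/2 = 1.16, v̄ = (0.75+0.71)/2 = 0.73 → q = 2.8×1.16×0.73 = 2.371 m³/s
Panel 3-4: Δb = 4 m, d̄ = (1.04+1.15)/2 = 1.095, v̄ = (0.71+0.68)/2 = 0.695 → q = 4×1.095×0.695 = 3.044 m³/s
Panel 4-5: Δb = 2.4 m, d̄ = (1.15+0.62)/2 = 0.885, v̄ = (0.68+0.55)/2 = 0.615 → q = 2.4×0.885×0.615 = 1.306 m³/s
Panel 5-6: Δb = 1.2 m, d̄ = (0.62+0.00)/2 = 0.31, v̄ = (0.55+0.00)/2 = 0.275 → q = 1.2×0.31×0.275 = 0.1023 m³/s
Q = Σ q = 7.688 m³/s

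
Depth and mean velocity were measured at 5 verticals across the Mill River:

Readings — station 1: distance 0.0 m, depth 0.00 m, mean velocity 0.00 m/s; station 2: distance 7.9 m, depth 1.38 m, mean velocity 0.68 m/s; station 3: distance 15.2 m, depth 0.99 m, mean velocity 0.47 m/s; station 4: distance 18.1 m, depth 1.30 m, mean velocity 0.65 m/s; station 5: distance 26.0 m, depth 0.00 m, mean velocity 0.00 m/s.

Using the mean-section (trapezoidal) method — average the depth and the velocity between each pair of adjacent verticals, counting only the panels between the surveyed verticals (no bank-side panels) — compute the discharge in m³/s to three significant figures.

10.4 m³/s

Panel 1-2: Δb = 7.9 m, d̄ = (0.00+1.38)/2 = 0.69, v̄ = (0.00+0.68)/2 = 0.34 → q = 7.9×0.69×0.34 = 1.853 m³/s
Panel 2-3: Δb = 7.3 m, d̄ = (1.38+0.99)/2 = 1.185, v̄ = (0.68+0.47)/2 = 0.575 → q = 7.3×1.185×0.575 = 4.974 m³/s
Panel 3-4: Δb = 2.9 m, d̄ = (0.99+1.30)/2 = 1.145, v̄ = (0.47+0.65)/2 = 0.56 → q = 2.9×1.145×0.56 = 1.859 m³/s
Panel 4-5: Δb = 7.9 m, d̄ = (1.30+0.00)/2 = 0.65, v̄ = (0.65+0.00)/2 = 0.325 → q = 7.9×0.65×0.325 = 1.669 m³/s
Q = Σ q = 10.36 m³/s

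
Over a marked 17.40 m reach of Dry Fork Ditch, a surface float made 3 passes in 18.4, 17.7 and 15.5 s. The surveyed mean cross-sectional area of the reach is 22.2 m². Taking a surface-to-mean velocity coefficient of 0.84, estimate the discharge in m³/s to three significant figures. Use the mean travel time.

t̄ = (18.4 + 17.7 + 15.5) / 3 = 17.2 s
v_surface = L / t̄ = 17.40 / 17.2 = 1.012 m/s
v_mean = 0.84 × 1.012 = 0.8498 m/s
Q = A × v_mean = 22.2 × 0.8498 = 18.86 m³/s

18.9 m³/s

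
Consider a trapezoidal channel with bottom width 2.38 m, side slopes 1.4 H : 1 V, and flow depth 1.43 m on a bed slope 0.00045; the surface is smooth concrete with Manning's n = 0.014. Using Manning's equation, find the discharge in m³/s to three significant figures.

A = (b + z·y)·y = (2.38 + 1.4×1.43)×1.43 = 6.266 m²
P = b + 2y√(1+z²) = 2.38 + 2×1.43×√(1+1.4²) = 7.301 m
R = A/P = 6.266/7.301 = 0.8583 m
Q = (1/n)·A·R^(2/3)·S^(1/2) = (1/0.014) × 6.266 × 0.8583^(2/3) × 0.00045^(1/2) = 8.575 m³/s

8.58 m³/s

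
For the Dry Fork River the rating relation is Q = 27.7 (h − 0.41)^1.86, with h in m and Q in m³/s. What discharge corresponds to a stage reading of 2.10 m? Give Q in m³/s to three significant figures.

73.5 m³/s

Q = 27.7 × (2.10 − 0.41)^1.86 = 27.7 × 1.69^1.86 = 73.51 m³/s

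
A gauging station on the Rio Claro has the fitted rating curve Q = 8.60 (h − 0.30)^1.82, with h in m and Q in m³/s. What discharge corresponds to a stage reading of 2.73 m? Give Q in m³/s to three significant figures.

Q = 8.60 × (2.73 − 0.30)^1.82 = 8.60 × 2.43^1.82 = 43.28 m³/s

43.3 m³/s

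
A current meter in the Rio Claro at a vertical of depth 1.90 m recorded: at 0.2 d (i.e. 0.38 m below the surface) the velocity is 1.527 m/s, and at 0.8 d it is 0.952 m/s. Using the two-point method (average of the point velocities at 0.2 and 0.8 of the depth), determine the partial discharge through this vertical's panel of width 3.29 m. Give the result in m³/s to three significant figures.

v̄ = (1.527 + 0.952) / 2 = 1.240 m/s
q = v̄ × d × w = 1.240 × 1.90 × 3.29 = 7.748 m³/s

7.75 m³/s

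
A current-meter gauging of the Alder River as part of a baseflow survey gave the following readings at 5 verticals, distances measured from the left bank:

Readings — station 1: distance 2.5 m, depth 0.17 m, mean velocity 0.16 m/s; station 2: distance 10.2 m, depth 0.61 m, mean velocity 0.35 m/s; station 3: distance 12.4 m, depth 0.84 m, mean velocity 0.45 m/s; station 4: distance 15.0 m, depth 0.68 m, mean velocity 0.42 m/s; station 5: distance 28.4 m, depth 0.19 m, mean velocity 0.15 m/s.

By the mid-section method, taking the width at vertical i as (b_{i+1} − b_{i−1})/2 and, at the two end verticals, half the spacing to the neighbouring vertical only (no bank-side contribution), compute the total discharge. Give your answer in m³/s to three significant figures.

4.54 m³/s

w_1 = (10.2 − 2.5)/2 = 3.85 m; q_1 = 0.16 × 0.17 × 3.85 = 0.1047 m³/s
w_2 = (12.4 − 2.5)/2 = 4.95 m; q_2 = 0.35 × 0.61 × 4.95 = 1.057 m³/s
w_3 = (15.0 − 10.2)/2 = 2.4 m; q_3 = 0.45 × 0.84 × 2.4 = 0.9072 m³/s
w_4 = (28.4 − 12.4)/2 = 8 m; q_4 = 0.42 × 0.68 × 8 = 2.285 m³/s
w_5 = (28.4 − 15.0)/2 = 6.7 m; q_5 = 0.15 × 0.19 × 6.7 = 0.1910 m³/s
Q = Σ qᵢ = 4.544 m³/s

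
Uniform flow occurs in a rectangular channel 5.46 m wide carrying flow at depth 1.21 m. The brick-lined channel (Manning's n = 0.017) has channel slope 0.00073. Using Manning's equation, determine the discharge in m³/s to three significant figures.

A = b·y = 5.46 × 1.21 = 6.607 m²
P = b + 2y = 5.46 + 2×1.21 = 7.880 m
R = A/P = 6.607/7.880 = 0.8384 m
Q = (1/n)·A·R^(2/3)·S^(1/2) = (1/0.017) × 6.607 × 0.8384^(2/3) × 0.00073^(1/2) = 9.336 m³/s

9.34 m³/s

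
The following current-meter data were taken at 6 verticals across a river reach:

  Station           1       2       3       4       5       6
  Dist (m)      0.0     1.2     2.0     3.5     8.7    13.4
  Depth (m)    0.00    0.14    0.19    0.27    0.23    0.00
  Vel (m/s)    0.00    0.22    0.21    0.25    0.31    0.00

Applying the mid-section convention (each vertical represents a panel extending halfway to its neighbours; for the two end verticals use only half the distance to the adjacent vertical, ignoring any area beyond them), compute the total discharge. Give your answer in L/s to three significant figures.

656 L/s

w_2 = (2.0 − 0.0)/2 = 1 m; q_2 = 0.22 × 0.14 × 1 = 0.03080 m³/s
w_3 = (3.5 − 1.2)/2 = 1.15 m; q_3 = 0.21 × 0.19 × 1.15 = 0.04589 m³/s
w_4 = (8.7 − 2.0)/2 = 3.35 m; q_4 = 0.25 × 0.27 × 3.35 = 0.2261 m³/s
w_5 = (13.4 − 3.5)/2 = 4.95 m; q_5 = 0.31 × 0.23 × 4.95 = 0.3529 m³/s
Stations 1, 6 contribute zero (depth or velocity is 0).
Q = Σ qᵢ = 0.6557 m³/s
= 0.6557 × 1000 = 655.7 L/s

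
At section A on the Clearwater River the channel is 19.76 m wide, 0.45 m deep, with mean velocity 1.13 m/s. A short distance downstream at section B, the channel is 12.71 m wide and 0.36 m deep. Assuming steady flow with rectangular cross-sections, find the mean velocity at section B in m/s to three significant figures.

2.20 m/s

Q = A₁V₁ = (19.76×0.45) × 1.13 = 10.05 m³/s
A₂ = 12.71 × 0.36 = 4.576 m²
V₂ = Q/A₂ = 10.05/4.576 = 2.196 m/s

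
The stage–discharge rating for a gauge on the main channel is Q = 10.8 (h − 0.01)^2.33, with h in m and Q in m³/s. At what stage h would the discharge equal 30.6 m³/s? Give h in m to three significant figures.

h − h₀ = (Q/C)^(1/b) = (30.6/10.8)^(1/2.33) = 1.564 m
h = 0.01 + 1.564 = 1.574 m

1.57 m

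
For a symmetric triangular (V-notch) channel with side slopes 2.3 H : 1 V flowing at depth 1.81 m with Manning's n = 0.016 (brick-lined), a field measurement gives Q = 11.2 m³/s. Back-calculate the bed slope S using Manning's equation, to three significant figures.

0.000725

A = z·y² = 2.3×1.81² = 7.535 m²
P = 2y√(1+z²) = 2×1.81×√(1+2.3²) = 9.079 m
R = A/P = 7.535/9.079 = 0.8299 m
S = (Q·n / (1·A·R^(2/3)))² = (11.2×0.016 / (1×7.535×0.8831))² = 0.0007252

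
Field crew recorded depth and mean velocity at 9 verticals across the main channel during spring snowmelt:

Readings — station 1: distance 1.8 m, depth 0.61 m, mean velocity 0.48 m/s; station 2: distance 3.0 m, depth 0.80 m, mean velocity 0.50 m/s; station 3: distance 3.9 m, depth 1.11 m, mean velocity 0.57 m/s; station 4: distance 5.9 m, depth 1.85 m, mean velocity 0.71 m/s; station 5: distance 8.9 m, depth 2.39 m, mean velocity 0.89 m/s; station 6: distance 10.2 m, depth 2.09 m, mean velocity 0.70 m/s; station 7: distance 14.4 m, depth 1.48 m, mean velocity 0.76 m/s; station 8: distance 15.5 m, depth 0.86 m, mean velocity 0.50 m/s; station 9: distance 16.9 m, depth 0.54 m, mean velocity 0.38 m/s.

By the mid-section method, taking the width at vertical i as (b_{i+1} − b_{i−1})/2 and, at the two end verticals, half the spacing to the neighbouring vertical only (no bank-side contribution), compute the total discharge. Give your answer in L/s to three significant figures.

w_1 = (3.0 − 1.8)/2 = 0.6 m; q_1 = 0.48 × 0.61 × 0.6 = 0.1757 m³/s
w_2 = (3.9 − 1.8)/2 = 1.05 m; q_2 = 0.50 × 0.80 × 1.05 = 0.4200 m³/s
w_3 = (5.9 − 3.0)/2 = 1.45 m; q_3 = 0.57 × 1.11 × 1.45 = 0.9174 m³/s
w_4 = (8.9 − 3.9)/2 = 2.5 m; q_4 = 0.71 × 1.85 × 2.5 = 3.284 m³/s
w_5 = (10.2 − 5.9)/2 = 2.15 m; q_5 = 0.89 × 2.39 × 2.15 = 4.573 m³/s
w_6 = (14.4 − 8.9)/2 = 2.75 m; q_6 = 0.70 × 2.09 × 2.75 = 4.023 m³/s
w_7 = (15.5 − 10.2)/2 = 2.65 m; q_7 = 0.76 × 1.48 × 2.65 = 2.981 m³/s
w_8 = (16.9 − 14.4)/2 = 1.25 m; q_8 = 0.50 × 0.86 × 1.25 = 0.5375 m³/s
w_9 = (16.9 − 15.5)/2 = 0.7 m; q_9 = 0.38 × 0.54 × 0.7 = 0.1436 m³/s
Q = Σ qᵢ = 17.06 m³/s
= 17.06 × 1000 = 17060 L/s

17100 L/s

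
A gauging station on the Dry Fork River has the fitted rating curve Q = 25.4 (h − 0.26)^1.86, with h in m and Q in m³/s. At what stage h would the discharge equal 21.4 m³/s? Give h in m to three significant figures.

h − h₀ = (Q/C)^(1/b) = (21.4/25.4)^(1/1.86) = 0.9120 m
h = 0.26 + 0.9120 = 1.172 m

1.17 m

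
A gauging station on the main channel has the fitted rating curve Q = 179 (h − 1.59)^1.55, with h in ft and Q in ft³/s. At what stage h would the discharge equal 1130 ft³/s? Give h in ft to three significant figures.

h − h₀ = (Q/C)^(1/b) = (1130/179)^(1/1.55) = 3.283 ft
h = 1.59 + 3.283 = 4.873 ft

4.87 ft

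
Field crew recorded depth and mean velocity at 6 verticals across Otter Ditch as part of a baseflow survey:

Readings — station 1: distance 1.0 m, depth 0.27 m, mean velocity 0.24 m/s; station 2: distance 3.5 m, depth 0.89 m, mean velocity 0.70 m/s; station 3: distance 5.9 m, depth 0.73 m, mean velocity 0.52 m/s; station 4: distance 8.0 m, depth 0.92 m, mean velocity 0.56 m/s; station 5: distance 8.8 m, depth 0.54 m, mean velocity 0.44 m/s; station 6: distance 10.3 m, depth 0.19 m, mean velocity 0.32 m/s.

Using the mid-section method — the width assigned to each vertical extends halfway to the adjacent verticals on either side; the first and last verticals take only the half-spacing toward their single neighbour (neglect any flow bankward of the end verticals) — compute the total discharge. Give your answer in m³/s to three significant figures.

w_1 = (3.5 − 1.0)/2 = 1.25 m; q_1 = 0.24 × 0.27 × 1.25 = 0.08100 m³/s
w_2 = (5.9 − 1.0)/2 = 2.45 m; q_2 = 0.70 × 0.89 × 2.45 = 1.526 m³/s
w_3 = (8.0 − 3.5)/2 = 2.25 m; q_3 = 0.52 × 0.73 × 2.25 = 0.8541 m³/s
w_4 = (8.8 − 5.9)/2 = 1.45 m; q_4 = 0.56 × 0.92 × 1.45 = 0.7470 m³/s
w_5 = (10.3 − 8.0)/2 = 1.15 m; q_5 = 0.44 × 0.54 × 1.15 = 0.2732 m³/s
w_6 = (10.3 − 8.8)/2 = 0.75 m; q_6 = 0.32 × 0.19 × 0.75 = 0.04560 m³/s
Q = Σ qᵢ = 3.527 m³/s

3.53 m³/s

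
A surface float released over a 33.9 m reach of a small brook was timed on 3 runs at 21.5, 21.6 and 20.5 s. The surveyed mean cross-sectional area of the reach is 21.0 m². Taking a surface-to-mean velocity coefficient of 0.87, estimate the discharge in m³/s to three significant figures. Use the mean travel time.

t̄ = (21.5 + 21.6 + 20.5) / 3 = 21.2 s
v_surface = L / t̄ = 33.9 / 21.2 = 1.599 m/s
v_mean = 0.87 × 1.599 = 1.391 m/s
Q = A × v_mean = 21.0 × 1.391 = 29.21 m³/s

29.2 m³/s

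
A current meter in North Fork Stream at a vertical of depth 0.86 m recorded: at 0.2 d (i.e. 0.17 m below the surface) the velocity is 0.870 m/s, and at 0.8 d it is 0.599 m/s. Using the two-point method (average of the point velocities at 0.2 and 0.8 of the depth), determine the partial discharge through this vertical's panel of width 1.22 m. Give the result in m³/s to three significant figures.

v̄ = (0.870 + 0.599) / 2 = 0.7345 m/s
q = v̄ × d × w = 0.7345 × 0.86 × 1.22 = 0.7706 m³/s

0.771 m³/s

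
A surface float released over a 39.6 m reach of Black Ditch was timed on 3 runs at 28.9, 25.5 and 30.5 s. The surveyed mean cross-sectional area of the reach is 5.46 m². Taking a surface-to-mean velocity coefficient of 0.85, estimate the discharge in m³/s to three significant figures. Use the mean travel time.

t̄ = (28.9 + 25.5 + 30.5) / 3 = 28.3 s
v_surface = L / t̄ = 39.6 / 28.3 = 1.399 m/s
v_mean = 0.85 × 1.399 = 1.189 m/s
Q = A × v_mean = 5.46 × 1.189 = 6.494 m³/s

6.49 m³/s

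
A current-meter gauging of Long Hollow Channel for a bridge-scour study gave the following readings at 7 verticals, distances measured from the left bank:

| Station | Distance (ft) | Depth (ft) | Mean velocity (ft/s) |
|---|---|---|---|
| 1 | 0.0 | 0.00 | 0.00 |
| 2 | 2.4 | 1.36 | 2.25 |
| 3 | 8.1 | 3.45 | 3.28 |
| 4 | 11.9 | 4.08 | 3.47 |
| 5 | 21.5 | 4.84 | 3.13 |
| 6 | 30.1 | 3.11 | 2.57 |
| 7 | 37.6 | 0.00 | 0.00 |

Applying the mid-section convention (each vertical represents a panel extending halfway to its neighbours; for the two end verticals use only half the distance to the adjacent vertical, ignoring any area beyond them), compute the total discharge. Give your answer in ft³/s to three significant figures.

w_2 = (8.1 − 0.0)/2 = 4.05 ft; q_2 = 2.25 × 1.36 × 4.05 = 12.39 ft³/s
w_3 = (11.9 − 2.4)/2 = 4.75 ft; q_3 = 3.28 × 3.45 × 4.75 = 53.75 ft³/s
w_4 = (21.5 − 8.1)/2 = 6.7 ft; q_4 = 3.47 × 4.08 × 6.7 = 94.86 ft³/s
w_5 = (30.1 − 11.9)/2 = 9.1 ft; q_5 = 3.13 × 4.84 × 9.1 = 137.9 ft³/s
w_6 = (37.6 − 21.5)/2 = 8.05 ft; q_6 = 2.57 × 3.11 × 8.05 = 64.34 ft³/s
Stations 1, 7 contribute zero (depth or velocity is 0).
Q = Σ qᵢ = 363.2 ft³/s

363 ft³/s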